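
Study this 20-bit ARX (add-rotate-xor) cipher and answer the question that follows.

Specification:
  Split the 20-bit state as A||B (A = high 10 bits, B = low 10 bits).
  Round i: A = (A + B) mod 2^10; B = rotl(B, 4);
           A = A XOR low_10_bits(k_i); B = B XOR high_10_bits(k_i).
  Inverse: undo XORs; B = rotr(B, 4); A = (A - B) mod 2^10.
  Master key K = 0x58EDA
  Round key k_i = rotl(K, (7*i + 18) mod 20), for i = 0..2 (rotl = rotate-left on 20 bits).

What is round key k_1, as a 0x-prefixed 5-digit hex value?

K = 0x58EDA
k_0 = rotl(K, (7*0+18) mod 20) = rotl(K, 18) = 0x963B6
k_1 = rotl(K, (7*1+18) mod 20) = rotl(K, 5) = 0x1DB4B

0x1DB4B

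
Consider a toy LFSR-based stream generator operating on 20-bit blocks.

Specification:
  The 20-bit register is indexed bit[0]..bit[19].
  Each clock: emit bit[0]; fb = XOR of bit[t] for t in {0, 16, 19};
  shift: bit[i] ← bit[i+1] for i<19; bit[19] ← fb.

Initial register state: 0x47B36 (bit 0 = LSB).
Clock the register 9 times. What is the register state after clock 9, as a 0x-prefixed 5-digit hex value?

reg_0 = 0x47B36
clock 1: out=0, reg = 0x23D9B
clock 2: out=1, reg = 0x91ECD
clock 3: out=1, reg = 0xC8F66
clock 4: out=0, reg = 0xE47B3
clock 5: out=1, reg = 0x723D9
clock 6: out=1, reg = 0x391EC
clock 7: out=0, reg = 0x9C8F6
clock 8: out=0, reg = 0x4E47B
clock 9: out=1, reg = 0xA723D

0xA723D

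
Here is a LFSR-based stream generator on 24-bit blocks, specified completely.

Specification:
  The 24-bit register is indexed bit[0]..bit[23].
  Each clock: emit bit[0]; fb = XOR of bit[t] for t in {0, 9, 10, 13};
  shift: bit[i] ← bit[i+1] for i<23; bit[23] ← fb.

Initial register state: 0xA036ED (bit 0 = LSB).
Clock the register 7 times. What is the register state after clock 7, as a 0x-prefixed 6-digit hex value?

reg_0 = 0xA036ED
clock 1: out=1, reg = 0x501B76
clock 2: out=0, reg = 0xA80DBB
clock 3: out=1, reg = 0x5406DD
clock 4: out=1, reg = 0xAA036E
clock 5: out=0, reg = 0xD501B7
clock 6: out=1, reg = 0xEA80DB
clock 7: out=1, reg = 0xF5406D

0xF5406D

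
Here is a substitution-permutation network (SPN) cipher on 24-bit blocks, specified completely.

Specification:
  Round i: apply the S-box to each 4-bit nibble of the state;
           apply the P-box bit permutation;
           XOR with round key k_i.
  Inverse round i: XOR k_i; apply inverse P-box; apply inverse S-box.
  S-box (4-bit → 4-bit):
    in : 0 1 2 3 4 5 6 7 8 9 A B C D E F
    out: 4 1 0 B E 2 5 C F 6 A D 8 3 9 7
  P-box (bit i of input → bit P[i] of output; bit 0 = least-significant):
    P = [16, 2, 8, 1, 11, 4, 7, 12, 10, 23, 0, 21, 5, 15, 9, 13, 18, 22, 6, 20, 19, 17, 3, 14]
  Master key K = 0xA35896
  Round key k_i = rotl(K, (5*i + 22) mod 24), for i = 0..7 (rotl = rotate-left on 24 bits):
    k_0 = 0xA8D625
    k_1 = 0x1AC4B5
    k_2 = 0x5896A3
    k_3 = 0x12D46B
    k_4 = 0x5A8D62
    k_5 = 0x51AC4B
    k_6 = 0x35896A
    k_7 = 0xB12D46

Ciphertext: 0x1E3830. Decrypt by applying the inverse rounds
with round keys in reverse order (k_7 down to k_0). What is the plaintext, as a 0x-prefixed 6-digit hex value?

0x891766

s_0 = ciphertext = 0x1E3830
s_1 = InvRound(s_0, k_7) = 0xD613A8
s_2 = InvRound(s_1, k_6) = 0x599ABE
s_3 = InvRound(s_2, k_5) = 0x10B645
s_4 = InvRound(s_3, k_4) = 0xD5B0E4
s_5 = InvRound(s_4, k_3) = 0x4DCF03
s_6 = InvRound(s_5, k_2) = 0xCE12B6
s_7 = InvRound(s_6, k_1) = 0xC39FCC
s_8 = InvRound(s_7, k_0) = 0x891766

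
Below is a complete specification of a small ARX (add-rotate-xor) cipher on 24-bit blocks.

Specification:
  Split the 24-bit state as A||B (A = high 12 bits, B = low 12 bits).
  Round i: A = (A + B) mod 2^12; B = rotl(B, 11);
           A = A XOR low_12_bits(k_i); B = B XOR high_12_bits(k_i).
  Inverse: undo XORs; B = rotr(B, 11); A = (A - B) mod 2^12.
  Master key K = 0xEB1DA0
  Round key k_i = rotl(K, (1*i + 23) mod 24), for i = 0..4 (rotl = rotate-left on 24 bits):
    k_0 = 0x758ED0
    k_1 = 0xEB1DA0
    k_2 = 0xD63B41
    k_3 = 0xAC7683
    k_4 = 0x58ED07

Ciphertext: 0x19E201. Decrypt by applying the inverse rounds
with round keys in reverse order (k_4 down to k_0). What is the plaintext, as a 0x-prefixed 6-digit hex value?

s_0 = ciphertext = 0x19E201
s_1 = InvRound(s_0, k_4) = 0xD7BF1E
s_2 = InvRound(s_1, k_3) = 0x046BB2
s_3 = InvRound(s_2, k_2) = 0xD65DA2
s_4 = InvRound(s_3, k_1) = 0xA9F626
s_5 = InvRound(s_4, k_0) = 0x1532FC

0x1532FC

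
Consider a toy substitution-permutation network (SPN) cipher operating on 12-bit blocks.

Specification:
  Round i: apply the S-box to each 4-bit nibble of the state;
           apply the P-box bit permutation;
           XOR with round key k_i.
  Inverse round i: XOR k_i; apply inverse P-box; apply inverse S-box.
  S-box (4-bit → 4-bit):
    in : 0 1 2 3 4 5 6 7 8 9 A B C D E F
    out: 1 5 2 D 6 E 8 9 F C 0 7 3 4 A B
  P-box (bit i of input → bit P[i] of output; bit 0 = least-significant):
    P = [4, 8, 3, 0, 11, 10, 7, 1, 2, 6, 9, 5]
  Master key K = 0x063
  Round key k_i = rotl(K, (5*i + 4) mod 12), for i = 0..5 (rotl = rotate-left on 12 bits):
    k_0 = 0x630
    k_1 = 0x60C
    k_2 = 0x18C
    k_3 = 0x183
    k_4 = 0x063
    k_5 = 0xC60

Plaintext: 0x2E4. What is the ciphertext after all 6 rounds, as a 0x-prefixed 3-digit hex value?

s_0 = plaintext = 0x2E4
s_1 = Round(s_0, k_0) = 0x37A
s_2 = Round(s_1, k_1) = 0xC2A
s_3 = Round(s_2, k_2) = 0x5C8
s_4 = Round(s_3, k_3) = 0xEFA
s_5 = Round(s_4, k_4) = 0xC01
s_6 = Round(s_5, k_5) = 0x43C

0x43C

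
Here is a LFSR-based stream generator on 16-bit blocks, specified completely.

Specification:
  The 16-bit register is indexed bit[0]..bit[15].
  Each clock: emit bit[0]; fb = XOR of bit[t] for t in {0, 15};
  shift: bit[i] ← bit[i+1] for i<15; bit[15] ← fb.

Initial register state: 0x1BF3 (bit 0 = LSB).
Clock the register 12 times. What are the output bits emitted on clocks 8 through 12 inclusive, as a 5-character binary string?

11101

reg_0 = 0x1BF3
clock 1: out=1, reg = 0x8DF9
clock 2: out=1, reg = 0x46FC
clock 3: out=0, reg = 0x237E
clock 4: out=0, reg = 0x11BF
clock 5: out=1, reg = 0x88DF
clock 6: out=1, reg = 0x446F
clock 7: out=1, reg = 0xA237
clock 8: out=1, reg = 0x511B
clock 9: out=1, reg = 0xA88D
clock 10: out=1, reg = 0x5446
clock 11: out=0, reg = 0x2A23
clock 12: out=1, reg = 0x9511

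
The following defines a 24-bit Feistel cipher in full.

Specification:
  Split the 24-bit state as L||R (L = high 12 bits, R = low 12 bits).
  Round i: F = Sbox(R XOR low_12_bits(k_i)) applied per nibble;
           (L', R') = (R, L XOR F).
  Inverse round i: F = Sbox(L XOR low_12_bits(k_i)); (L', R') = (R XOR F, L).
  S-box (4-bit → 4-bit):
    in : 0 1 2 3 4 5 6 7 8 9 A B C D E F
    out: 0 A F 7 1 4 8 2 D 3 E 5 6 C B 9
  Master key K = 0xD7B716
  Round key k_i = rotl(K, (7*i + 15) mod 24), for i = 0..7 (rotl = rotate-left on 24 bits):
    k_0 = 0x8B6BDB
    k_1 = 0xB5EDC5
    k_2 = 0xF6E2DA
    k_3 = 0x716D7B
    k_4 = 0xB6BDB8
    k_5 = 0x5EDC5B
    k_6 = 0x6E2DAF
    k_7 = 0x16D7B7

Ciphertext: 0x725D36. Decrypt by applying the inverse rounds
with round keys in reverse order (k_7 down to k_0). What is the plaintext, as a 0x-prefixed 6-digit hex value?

0xA6D2FA

s_0 = ciphertext = 0x725D36
s_1 = InvRound(s_0, k_7) = 0xD09725
s_2 = InvRound(s_1, k_6) = 0x7CDD09
s_3 = InvRound(s_2, k_5) = 0x8317CD
s_4 = InvRound(s_3, k_4) = 0x31E831
s_5 = InvRound(s_4, k_3) = 0x3B531E
s_6 = InvRound(s_5, k_2) = 0x9973B5
s_7 = InvRound(s_6, k_1) = 0x2FA997
s_8 = InvRound(s_7, k_0) = 0xA6D2FA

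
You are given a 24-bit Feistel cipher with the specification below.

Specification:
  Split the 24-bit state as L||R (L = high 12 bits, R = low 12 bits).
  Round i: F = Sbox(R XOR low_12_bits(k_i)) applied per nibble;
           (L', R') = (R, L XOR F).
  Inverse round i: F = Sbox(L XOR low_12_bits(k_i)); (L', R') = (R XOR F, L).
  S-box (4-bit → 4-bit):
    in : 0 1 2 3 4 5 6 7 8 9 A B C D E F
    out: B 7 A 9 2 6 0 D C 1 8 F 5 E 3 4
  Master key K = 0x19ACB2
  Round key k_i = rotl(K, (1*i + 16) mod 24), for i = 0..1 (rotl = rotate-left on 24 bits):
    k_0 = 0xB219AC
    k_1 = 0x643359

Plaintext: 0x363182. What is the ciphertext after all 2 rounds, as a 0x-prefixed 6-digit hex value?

0xFC0493

s_0 = plaintext = 0x363182
s_1 = Round(s_0, k_0) = 0x182FC0
s_2 = Round(s_1, k_1) = 0xFC0493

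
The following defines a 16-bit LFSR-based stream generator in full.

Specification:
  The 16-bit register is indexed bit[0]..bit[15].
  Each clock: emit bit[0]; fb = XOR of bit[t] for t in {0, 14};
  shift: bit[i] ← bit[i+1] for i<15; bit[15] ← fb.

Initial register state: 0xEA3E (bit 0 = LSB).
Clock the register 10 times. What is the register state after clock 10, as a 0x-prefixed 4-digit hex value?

reg_0 = 0xEA3E
clock 1: out=0, reg = 0xF51F
clock 2: out=1, reg = 0x7A8F
clock 3: out=1, reg = 0x3D47
clock 4: out=1, reg = 0x9EA3
clock 5: out=1, reg = 0xCF51
clock 6: out=1, reg = 0x67A8
clock 7: out=0, reg = 0xB3D4
clock 8: out=0, reg = 0x59EA
clock 9: out=0, reg = 0xACF5
clock 10: out=1, reg = 0xD67A

0xD67A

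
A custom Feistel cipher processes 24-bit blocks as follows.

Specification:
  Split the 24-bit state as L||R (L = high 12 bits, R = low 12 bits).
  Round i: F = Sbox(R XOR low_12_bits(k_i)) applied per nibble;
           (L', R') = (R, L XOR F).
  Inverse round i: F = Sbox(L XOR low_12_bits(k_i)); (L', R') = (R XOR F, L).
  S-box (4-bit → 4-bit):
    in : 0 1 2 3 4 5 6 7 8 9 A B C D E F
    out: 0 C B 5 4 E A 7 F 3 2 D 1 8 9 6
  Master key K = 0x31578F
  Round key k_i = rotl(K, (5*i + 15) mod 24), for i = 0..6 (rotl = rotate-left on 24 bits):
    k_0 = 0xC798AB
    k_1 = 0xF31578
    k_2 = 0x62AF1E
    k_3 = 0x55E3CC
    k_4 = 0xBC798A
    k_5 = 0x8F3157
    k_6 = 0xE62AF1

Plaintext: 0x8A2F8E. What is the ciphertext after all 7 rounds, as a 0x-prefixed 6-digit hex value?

s_0 = plaintext = 0x8A2F8E
s_1 = Round(s_0, k_0) = 0xF8EF1C
s_2 = Round(s_1, k_1) = 0xF1CD2A
s_3 = Round(s_2, k_2) = 0xD2A448
s_4 = Round(s_3, k_3) = 0x448ADE
s_5 = Round(s_4, k_4) = 0xADE1AC
s_6 = Round(s_5, k_5) = 0x1ACAB3
s_7 = Round(s_6, k_6) = 0xAB31E7

0xAB31E7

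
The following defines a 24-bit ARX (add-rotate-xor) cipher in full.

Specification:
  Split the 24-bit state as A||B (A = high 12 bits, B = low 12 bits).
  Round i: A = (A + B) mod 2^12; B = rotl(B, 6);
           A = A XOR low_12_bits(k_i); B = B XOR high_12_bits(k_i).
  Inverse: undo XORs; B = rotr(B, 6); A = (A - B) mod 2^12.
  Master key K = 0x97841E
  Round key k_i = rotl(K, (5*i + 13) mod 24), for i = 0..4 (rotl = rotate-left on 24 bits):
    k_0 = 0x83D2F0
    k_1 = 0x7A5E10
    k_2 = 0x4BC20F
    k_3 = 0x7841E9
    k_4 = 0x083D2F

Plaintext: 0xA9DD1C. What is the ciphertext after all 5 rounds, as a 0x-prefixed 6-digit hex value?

s_0 = plaintext = 0xA9DD1C
s_1 = Round(s_0, k_0) = 0x549F09
s_2 = Round(s_1, k_1) = 0xA425D9
s_3 = Round(s_2, k_2) = 0x2142EB
s_4 = Round(s_3, k_3) = 0x516D4F
s_5 = Round(s_4, k_4) = 0xF4A376

0xF4A376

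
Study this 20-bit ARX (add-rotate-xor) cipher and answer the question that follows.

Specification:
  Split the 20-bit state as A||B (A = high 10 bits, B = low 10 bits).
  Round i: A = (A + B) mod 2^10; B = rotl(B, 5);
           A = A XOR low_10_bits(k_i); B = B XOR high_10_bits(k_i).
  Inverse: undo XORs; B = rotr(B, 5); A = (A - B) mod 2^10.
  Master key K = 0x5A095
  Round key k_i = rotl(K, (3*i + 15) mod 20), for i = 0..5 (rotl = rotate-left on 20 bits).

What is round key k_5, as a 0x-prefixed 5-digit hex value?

0x25568

K = 0x5A095
k_0 = rotl(K, (3*0+15) mod 20) = rotl(K, 15) = 0xAAD04
k_1 = rotl(K, (3*1+15) mod 20) = rotl(K, 18) = 0x56825
k_2 = rotl(K, (3*2+15) mod 20) = rotl(K, 1) = 0xB412A
k_3 = rotl(K, (3*3+15) mod 20) = rotl(K, 4) = 0xA0955
k_4 = rotl(K, (3*4+15) mod 20) = rotl(K, 7) = 0x04AAD
k_5 = rotl(K, (3*5+15) mod 20) = rotl(K, 10) = 0x25568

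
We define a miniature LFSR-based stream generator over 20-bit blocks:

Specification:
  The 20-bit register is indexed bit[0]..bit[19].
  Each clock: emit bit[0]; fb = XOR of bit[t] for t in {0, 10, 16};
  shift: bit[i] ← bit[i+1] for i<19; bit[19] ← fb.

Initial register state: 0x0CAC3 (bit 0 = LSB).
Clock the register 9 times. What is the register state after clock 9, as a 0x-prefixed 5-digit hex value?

0x70865

reg_0 = 0x0CAC3
clock 1: out=1, reg = 0x86561
clock 2: out=1, reg = 0x432B0
clock 3: out=0, reg = 0x21958
clock 4: out=0, reg = 0x10CAC
clock 5: out=0, reg = 0x08656
clock 6: out=0, reg = 0x8432B
clock 7: out=1, reg = 0xC2195
clock 8: out=1, reg = 0xE10CA
clock 9: out=0, reg = 0x70865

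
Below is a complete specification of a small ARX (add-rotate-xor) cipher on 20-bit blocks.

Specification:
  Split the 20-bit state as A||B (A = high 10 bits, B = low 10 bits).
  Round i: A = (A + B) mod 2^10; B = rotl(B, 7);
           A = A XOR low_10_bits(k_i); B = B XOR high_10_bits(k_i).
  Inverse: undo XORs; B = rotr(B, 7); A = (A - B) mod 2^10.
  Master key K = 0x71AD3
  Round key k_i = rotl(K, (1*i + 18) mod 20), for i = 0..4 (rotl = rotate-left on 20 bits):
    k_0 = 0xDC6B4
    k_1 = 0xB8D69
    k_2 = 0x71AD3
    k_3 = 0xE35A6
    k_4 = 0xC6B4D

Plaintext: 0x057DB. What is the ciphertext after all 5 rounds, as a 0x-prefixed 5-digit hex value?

s_0 = plaintext = 0x057DB
s_1 = Round(s_0, k_0) = 0x5128A
s_2 = Round(s_1, k_1) = 0xA9FB2
s_3 = Round(s_2, k_2) = 0x228B0
s_4 = Round(s_3, k_3) = 0x2739B
s_5 = Round(s_4, k_4) = 0xDEAE9

0xDEAE9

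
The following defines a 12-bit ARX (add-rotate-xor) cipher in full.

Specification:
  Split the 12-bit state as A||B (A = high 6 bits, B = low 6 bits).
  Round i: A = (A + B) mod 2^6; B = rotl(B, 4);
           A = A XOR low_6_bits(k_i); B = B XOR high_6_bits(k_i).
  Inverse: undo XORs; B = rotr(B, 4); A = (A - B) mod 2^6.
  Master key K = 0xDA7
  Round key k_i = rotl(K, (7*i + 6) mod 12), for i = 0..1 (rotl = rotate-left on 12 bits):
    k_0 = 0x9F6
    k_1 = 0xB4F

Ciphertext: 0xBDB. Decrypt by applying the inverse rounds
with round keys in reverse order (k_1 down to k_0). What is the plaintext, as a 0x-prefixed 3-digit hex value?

0x033

s_0 = ciphertext = 0xBDB
s_1 = InvRound(s_0, k_1) = 0x15B
s_2 = InvRound(s_1, k_0) = 0x033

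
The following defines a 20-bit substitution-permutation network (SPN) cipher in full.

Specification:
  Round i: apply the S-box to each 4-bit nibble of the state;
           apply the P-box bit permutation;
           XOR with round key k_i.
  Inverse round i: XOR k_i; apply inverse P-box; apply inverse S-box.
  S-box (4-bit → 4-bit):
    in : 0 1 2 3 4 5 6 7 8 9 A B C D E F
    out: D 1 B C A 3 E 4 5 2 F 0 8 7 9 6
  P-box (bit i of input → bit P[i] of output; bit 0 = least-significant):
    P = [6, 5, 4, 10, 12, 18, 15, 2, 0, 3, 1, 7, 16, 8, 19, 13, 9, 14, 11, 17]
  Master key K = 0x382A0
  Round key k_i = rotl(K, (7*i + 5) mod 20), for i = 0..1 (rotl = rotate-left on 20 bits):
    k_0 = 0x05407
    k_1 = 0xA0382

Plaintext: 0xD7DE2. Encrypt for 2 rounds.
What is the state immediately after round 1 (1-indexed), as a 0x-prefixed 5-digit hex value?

0x80A68

s_0 = plaintext = 0xD7DE2
s_1 = Round(s_0, k_0) = 0x80A68
s_2 = Round(s_1, k_1) = 0x7A95D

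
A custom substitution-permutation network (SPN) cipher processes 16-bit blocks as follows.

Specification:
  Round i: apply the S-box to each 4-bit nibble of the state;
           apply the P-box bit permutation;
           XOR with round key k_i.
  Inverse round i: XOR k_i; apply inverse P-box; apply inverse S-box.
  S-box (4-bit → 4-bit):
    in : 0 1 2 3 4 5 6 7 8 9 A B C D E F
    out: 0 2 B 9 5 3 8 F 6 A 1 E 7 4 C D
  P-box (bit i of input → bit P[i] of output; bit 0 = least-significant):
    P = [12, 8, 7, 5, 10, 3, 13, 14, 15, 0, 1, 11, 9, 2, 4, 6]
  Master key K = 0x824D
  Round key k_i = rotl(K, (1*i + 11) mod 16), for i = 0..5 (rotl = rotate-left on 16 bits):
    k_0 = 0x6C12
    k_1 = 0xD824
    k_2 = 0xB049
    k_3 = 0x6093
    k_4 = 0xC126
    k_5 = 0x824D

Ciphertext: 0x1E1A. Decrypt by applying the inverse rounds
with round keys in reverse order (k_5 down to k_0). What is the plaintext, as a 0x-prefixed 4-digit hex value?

s_0 = ciphertext = 0x1E1A
s_1 = InvRound(s_0, k_5) = 0xB7AA
s_2 = InvRound(s_1, k_4) = 0x5074
s_3 = InvRound(s_2, k_3) = 0x98DF
s_4 = InvRound(s_3, k_2) = 0x8EDD
s_5 = InvRound(s_4, k_1) = 0xF12F
s_6 = InvRound(s_5, k_0) = 0x8252

0x8252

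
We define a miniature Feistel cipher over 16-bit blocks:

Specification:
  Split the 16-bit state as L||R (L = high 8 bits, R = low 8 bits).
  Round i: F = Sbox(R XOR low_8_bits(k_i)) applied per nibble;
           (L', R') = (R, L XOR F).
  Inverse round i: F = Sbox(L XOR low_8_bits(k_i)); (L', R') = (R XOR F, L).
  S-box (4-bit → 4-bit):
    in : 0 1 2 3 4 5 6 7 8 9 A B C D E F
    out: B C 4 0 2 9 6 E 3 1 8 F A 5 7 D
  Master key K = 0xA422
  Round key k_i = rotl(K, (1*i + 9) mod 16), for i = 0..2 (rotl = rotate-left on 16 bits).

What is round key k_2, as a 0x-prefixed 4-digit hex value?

K = 0xA422
k_0 = rotl(K, (1*0+9) mod 16) = rotl(K, 9) = 0x4548
k_1 = rotl(K, (1*1+9) mod 16) = rotl(K, 10) = 0x8A90
k_2 = rotl(K, (1*2+9) mod 16) = rotl(K, 11) = 0x1521

0x1521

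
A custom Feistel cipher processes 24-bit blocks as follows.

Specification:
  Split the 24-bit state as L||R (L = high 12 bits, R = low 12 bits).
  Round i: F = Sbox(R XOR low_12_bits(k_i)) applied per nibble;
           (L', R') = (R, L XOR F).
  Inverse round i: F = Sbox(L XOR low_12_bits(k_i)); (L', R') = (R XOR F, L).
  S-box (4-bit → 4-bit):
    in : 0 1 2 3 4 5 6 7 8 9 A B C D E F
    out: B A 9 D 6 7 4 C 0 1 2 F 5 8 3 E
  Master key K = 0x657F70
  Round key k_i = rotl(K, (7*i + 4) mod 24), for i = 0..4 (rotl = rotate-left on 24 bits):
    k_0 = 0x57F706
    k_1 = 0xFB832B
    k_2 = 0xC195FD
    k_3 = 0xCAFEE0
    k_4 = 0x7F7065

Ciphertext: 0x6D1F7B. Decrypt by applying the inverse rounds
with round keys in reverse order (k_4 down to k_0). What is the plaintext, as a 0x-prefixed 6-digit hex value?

0xAED2A2

s_0 = ciphertext = 0x6D1F7B
s_1 = InvRound(s_0, k_4) = 0xB8D6D1
s_2 = InvRound(s_1, k_3) = 0x199B8D
s_3 = InvRound(s_2, k_2) = 0xDCB199
s_4 = InvRound(s_3, k_1) = 0x2A2DCB
s_5 = InvRound(s_4, k_0) = 0xAED2A2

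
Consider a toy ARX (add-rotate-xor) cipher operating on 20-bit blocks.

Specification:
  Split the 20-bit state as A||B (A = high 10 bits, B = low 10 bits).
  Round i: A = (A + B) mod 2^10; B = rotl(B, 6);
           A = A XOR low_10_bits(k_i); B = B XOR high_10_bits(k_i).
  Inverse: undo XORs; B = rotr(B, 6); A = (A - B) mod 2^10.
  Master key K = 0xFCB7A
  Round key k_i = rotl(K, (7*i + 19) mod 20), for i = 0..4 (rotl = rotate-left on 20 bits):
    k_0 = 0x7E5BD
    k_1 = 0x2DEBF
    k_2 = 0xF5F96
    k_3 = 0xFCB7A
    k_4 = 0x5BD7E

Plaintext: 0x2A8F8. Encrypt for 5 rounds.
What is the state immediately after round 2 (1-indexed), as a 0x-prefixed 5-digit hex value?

s_0 = plaintext = 0x2A8F8
s_1 = Round(s_0, k_0) = 0x07FF6
s_2 = Round(s_1, k_1) = 0xAA908
s_3 = Round(s_2, k_2) = 0x091C7
s_4 = Round(s_3, k_3) = 0xA462E
s_5 = Round(s_4, k_4) = 0x706CD

0xAA908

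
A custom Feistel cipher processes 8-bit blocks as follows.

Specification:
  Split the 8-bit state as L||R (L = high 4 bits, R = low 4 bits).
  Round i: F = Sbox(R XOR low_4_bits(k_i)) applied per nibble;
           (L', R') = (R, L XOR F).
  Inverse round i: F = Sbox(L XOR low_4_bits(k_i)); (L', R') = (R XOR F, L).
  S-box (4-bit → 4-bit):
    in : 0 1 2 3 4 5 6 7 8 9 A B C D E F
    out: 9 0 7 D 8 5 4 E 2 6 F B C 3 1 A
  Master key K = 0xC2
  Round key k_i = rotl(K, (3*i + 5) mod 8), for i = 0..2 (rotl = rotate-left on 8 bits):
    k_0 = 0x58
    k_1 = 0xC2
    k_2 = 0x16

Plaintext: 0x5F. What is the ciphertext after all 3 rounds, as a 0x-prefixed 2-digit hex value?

0x91

s_0 = plaintext = 0x5F
s_1 = Round(s_0, k_0) = 0xFB
s_2 = Round(s_1, k_1) = 0xB9
s_3 = Round(s_2, k_2) = 0x91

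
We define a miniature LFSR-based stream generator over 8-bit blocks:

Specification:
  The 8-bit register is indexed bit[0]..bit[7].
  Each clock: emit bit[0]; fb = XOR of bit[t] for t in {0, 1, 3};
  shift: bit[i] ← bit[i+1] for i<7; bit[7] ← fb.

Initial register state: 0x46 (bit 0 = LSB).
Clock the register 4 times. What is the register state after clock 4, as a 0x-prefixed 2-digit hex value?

0xD4

reg_0 = 0x46
clock 1: out=0, reg = 0xA3
clock 2: out=1, reg = 0x51
clock 3: out=1, reg = 0xA8
clock 4: out=0, reg = 0xD4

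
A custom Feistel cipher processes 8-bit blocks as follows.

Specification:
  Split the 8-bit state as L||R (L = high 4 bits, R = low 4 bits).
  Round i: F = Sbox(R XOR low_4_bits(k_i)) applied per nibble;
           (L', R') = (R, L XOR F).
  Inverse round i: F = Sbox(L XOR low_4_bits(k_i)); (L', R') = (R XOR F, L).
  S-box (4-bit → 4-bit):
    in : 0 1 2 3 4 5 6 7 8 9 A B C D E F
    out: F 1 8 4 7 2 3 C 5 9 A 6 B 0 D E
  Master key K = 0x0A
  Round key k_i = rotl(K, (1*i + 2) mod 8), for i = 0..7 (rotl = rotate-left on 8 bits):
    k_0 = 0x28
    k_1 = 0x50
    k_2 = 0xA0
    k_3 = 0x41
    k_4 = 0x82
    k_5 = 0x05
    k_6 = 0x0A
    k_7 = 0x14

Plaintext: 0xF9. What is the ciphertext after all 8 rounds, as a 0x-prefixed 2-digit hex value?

0x03

s_0 = plaintext = 0xF9
s_1 = Round(s_0, k_0) = 0x9E
s_2 = Round(s_1, k_1) = 0xE4
s_3 = Round(s_2, k_2) = 0x49
s_4 = Round(s_3, k_3) = 0x91
s_5 = Round(s_4, k_4) = 0x1D
s_6 = Round(s_5, k_5) = 0xD4
s_7 = Round(s_6, k_6) = 0x40
s_8 = Round(s_7, k_7) = 0x03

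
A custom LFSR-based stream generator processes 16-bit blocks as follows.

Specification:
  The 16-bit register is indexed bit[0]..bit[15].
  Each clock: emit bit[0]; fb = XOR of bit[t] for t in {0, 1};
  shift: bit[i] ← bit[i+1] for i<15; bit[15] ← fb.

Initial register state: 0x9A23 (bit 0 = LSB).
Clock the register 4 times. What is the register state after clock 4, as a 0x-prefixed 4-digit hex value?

reg_0 = 0x9A23
clock 1: out=1, reg = 0x4D11
clock 2: out=1, reg = 0xA688
clock 3: out=0, reg = 0x5344
clock 4: out=0, reg = 0x29A2

0x29A2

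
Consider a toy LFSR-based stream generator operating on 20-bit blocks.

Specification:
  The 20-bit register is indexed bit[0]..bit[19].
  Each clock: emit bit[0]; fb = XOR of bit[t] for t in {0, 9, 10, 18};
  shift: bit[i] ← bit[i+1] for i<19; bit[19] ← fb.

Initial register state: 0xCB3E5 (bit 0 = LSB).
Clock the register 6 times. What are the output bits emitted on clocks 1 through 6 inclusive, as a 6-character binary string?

reg_0 = 0xCB3E5
clock 1: out=1, reg = 0xE59F2
clock 2: out=0, reg = 0xF2CF9
clock 3: out=1, reg = 0xF967C
clock 4: out=0, reg = 0xFCB3E
clock 5: out=0, reg = 0x7E59F
clock 6: out=1, reg = 0xBF2CF

101001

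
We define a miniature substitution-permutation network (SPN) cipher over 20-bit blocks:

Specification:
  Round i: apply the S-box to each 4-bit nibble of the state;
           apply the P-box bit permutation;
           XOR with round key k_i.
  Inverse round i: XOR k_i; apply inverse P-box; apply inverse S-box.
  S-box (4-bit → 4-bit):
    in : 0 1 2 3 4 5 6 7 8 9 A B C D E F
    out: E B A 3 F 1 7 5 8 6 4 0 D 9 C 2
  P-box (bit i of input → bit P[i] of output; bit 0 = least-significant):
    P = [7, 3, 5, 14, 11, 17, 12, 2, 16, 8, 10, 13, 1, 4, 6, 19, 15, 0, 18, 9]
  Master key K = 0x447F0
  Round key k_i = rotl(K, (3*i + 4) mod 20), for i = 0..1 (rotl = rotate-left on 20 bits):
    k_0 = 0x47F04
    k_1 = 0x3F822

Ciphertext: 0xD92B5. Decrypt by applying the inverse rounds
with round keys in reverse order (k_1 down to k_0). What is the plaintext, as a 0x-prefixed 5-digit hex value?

0x0F0B2

s_0 = ciphertext = 0xD92B5
s_1 = InvRound(s_0, k_1) = 0x0181D
s_2 = InvRound(s_1, k_0) = 0x0F0B2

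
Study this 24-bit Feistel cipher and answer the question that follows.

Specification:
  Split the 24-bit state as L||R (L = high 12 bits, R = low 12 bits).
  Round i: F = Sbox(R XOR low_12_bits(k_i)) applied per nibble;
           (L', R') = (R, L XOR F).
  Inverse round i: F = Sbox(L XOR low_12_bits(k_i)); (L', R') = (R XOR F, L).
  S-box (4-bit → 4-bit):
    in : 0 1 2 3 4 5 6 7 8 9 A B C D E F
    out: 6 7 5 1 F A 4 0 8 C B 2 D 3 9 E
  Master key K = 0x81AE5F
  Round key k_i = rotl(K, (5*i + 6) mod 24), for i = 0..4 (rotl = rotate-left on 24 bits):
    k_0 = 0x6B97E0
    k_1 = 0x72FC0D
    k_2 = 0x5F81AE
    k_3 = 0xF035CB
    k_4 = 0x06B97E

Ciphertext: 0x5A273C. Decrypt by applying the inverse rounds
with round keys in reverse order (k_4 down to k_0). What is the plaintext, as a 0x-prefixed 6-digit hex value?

s_0 = ciphertext = 0x5A273C
s_1 = InvRound(s_0, k_4) = 0xA015A2
s_2 = InvRound(s_1, k_3) = 0xB79A01
s_3 = InvRound(s_2, k_2) = 0x131B79
s_4 = InvRound(s_3, k_1) = 0x864131
s_5 = InvRound(s_4, k_0) = 0xFBE864

0xFBE864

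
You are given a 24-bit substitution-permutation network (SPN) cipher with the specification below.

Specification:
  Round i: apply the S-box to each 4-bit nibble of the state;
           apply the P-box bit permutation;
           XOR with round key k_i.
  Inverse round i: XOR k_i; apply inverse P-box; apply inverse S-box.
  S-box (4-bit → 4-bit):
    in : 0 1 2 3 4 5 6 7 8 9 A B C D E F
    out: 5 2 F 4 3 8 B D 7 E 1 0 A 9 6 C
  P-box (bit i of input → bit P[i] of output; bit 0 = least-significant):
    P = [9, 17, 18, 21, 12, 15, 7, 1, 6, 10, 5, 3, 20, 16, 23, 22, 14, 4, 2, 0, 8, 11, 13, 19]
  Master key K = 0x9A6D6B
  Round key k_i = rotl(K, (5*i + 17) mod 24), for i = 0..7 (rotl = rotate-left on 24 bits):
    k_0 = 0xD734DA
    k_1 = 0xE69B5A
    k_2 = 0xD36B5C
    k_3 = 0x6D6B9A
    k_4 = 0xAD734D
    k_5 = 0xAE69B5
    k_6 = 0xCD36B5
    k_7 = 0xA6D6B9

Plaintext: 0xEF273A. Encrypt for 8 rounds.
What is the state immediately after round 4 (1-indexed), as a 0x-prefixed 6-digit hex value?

s_0 = plaintext = 0xEF273A
s_1 = Round(s_0, k_0) = 0x061E37
s_2 = Round(s_1, k_1) = 0xC3FCEB
s_3 = Round(s_2, k_2) = 0x1BE7D0
s_4 = Round(s_3, k_3) = 0xE871F0
s_5 = Round(s_4, k_4) = 0x791DDB
s_6 = Round(s_5, k_5) = 0xA758EA
s_7 = Round(s_6, k_6) = 0x8DF150
s_8 = Round(s_7, k_7) = 0x62B9BA

0xE871F0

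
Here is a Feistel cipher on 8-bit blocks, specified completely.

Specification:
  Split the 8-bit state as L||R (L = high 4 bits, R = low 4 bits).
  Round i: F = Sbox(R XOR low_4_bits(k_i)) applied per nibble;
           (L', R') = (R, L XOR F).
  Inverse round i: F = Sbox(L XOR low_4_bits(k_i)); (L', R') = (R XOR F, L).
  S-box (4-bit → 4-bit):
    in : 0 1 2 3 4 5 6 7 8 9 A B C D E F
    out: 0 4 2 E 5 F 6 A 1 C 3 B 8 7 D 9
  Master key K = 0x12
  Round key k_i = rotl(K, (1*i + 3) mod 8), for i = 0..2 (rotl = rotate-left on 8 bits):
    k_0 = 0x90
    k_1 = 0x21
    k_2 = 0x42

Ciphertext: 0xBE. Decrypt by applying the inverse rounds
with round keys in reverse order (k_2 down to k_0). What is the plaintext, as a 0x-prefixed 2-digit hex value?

0xD5

s_0 = ciphertext = 0xBE
s_1 = InvRound(s_0, k_2) = 0x2B
s_2 = InvRound(s_1, k_1) = 0x52
s_3 = InvRound(s_2, k_0) = 0xD5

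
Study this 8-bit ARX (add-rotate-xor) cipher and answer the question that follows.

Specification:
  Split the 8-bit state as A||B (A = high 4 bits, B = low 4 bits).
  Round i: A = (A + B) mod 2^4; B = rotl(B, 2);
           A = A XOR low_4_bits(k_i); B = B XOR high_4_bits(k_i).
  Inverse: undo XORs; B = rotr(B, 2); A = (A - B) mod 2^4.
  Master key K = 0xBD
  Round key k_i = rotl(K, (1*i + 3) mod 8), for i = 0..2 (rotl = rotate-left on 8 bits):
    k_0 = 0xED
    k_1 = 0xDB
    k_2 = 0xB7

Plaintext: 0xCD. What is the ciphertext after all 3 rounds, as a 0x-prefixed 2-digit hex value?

0x65

s_0 = plaintext = 0xCD
s_1 = Round(s_0, k_0) = 0x49
s_2 = Round(s_1, k_1) = 0x6B
s_3 = Round(s_2, k_2) = 0x65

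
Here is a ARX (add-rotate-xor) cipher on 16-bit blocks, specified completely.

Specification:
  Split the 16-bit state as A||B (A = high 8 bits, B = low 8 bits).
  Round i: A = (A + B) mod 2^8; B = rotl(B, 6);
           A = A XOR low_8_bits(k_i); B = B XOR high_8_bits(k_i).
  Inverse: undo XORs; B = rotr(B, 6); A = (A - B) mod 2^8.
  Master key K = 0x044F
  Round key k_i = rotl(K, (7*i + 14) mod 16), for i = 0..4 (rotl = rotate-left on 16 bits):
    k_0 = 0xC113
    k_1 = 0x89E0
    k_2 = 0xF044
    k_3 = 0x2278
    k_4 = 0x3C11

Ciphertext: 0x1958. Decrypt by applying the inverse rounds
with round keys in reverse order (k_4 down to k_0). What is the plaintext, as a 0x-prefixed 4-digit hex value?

0x2B10

s_0 = ciphertext = 0x1958
s_1 = InvRound(s_0, k_4) = 0x7791
s_2 = InvRound(s_1, k_3) = 0x41CE
s_3 = InvRound(s_2, k_2) = 0x0DF8
s_4 = InvRound(s_3, k_1) = 0x28C5
s_5 = InvRound(s_4, k_0) = 0x2B10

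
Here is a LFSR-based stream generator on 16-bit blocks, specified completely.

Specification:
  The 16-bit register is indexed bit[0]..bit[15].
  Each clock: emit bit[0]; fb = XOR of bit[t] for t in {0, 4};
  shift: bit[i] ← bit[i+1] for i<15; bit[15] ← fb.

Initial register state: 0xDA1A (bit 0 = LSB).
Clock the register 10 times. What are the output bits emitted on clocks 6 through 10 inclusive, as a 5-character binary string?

reg_0 = 0xDA1A
clock 1: out=0, reg = 0xED0D
clock 2: out=1, reg = 0xF686
clock 3: out=0, reg = 0x7B43
clock 4: out=1, reg = 0xBDA1
clock 5: out=1, reg = 0xDED0
clock 6: out=0, reg = 0xEF68
clock 7: out=0, reg = 0x77B4
clock 8: out=0, reg = 0xBBDA
clock 9: out=0, reg = 0xDDED
clock 10: out=1, reg = 0xEEF6

00001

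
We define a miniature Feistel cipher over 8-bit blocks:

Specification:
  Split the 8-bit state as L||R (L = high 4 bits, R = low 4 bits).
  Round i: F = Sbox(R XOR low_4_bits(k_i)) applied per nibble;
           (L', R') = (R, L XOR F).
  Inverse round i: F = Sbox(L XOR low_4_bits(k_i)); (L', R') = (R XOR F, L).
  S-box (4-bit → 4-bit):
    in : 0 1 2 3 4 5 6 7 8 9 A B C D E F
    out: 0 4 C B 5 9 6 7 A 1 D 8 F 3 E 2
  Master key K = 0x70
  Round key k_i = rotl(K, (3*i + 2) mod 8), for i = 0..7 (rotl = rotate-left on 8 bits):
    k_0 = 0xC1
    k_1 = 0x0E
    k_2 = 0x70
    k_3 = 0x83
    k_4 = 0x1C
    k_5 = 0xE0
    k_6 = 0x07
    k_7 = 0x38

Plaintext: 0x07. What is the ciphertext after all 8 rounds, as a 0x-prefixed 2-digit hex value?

0x2A

s_0 = plaintext = 0x07
s_1 = Round(s_0, k_0) = 0x76
s_2 = Round(s_1, k_1) = 0x6D
s_3 = Round(s_2, k_2) = 0xD5
s_4 = Round(s_3, k_3) = 0x5B
s_5 = Round(s_4, k_4) = 0xB2
s_6 = Round(s_5, k_5) = 0x27
s_7 = Round(s_6, k_6) = 0x72
s_8 = Round(s_7, k_7) = 0x2A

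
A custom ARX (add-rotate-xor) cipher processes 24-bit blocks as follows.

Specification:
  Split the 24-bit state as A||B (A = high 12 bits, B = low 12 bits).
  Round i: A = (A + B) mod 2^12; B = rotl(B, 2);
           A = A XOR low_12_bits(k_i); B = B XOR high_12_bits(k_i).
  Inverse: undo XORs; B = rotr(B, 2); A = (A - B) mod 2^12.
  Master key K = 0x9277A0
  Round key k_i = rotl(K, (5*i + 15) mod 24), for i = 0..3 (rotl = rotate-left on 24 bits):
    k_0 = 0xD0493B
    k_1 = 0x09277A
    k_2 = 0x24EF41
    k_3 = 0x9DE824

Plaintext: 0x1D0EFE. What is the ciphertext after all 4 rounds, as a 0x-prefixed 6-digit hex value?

0x58861D

s_0 = plaintext = 0x1D0EFE
s_1 = Round(s_0, k_0) = 0x9F56FF
s_2 = Round(s_1, k_1) = 0x78EB6F
s_3 = Round(s_2, k_2) = 0xDBCFF0
s_4 = Round(s_3, k_3) = 0x58861D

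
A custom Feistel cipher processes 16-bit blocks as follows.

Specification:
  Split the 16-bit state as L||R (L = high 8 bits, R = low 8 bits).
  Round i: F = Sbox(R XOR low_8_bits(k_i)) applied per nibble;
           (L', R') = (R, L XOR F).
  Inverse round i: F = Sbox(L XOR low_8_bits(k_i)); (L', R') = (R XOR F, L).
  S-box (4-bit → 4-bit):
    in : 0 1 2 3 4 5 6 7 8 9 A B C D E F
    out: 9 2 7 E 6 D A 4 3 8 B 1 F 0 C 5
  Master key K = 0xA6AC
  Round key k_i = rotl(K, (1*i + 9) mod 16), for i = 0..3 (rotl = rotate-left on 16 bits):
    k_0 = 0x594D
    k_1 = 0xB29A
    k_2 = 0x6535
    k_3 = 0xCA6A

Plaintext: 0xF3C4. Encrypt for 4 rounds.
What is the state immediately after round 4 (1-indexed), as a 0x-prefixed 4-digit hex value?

s_0 = plaintext = 0xF3C4
s_1 = Round(s_0, k_0) = 0xC4CB
s_2 = Round(s_1, k_1) = 0xCB16
s_3 = Round(s_2, k_2) = 0x16B5
s_4 = Round(s_3, k_3) = 0xB513

0xB513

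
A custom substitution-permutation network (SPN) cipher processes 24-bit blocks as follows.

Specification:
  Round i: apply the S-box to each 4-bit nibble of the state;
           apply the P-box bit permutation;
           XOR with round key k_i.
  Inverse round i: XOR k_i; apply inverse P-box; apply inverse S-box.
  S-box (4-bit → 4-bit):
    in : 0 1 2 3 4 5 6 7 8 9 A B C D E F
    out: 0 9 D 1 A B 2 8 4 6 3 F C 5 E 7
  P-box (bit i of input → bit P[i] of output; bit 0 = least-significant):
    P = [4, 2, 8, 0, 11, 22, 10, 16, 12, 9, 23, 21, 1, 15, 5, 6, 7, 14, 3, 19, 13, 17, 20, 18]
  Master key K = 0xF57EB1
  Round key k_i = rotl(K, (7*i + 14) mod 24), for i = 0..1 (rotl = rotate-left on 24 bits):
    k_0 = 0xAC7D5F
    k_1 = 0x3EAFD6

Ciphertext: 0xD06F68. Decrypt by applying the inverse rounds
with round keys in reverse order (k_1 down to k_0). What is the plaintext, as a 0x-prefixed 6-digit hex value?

s_0 = ciphertext = 0xD06F68
s_1 = InvRound(s_0, k_1) = 0x4BFC6A
s_2 = InvRound(s_1, k_0) = 0x409C4B

0x409C4B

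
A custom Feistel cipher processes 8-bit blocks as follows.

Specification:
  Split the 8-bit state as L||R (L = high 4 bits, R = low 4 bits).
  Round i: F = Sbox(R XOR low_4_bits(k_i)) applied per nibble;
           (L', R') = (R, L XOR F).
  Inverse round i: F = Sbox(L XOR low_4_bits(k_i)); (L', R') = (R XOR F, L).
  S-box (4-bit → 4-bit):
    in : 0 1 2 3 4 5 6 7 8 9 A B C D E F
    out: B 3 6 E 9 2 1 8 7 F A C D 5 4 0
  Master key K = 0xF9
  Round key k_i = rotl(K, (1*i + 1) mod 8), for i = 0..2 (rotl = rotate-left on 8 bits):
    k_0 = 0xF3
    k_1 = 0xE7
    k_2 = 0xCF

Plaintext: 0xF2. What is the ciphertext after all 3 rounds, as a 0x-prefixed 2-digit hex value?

0xEF

s_0 = plaintext = 0xF2
s_1 = Round(s_0, k_0) = 0x2C
s_2 = Round(s_1, k_1) = 0xCE
s_3 = Round(s_2, k_2) = 0xEF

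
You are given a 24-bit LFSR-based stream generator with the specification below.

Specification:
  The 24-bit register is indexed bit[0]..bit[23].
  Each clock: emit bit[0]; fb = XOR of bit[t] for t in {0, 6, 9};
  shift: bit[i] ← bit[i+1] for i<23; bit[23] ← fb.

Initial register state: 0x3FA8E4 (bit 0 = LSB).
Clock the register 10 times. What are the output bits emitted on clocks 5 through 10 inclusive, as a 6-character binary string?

reg_0 = 0x3FA8E4
clock 1: out=0, reg = 0x9FD472
clock 2: out=0, reg = 0xCFEA39
clock 3: out=1, reg = 0x67F51C
clock 4: out=0, reg = 0x33FA8E
clock 5: out=0, reg = 0x99FD47
clock 6: out=1, reg = 0x4CFEA3
clock 7: out=1, reg = 0x267F51
clock 8: out=1, reg = 0x933FA8
clock 9: out=0, reg = 0xC99FD4
clock 10: out=0, reg = 0x64CFEA

011100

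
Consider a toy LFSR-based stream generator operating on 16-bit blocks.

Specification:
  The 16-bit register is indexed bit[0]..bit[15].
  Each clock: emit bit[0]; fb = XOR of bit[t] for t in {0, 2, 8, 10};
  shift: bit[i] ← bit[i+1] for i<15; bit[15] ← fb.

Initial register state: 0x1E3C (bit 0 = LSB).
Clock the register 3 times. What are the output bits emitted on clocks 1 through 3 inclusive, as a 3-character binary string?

001

reg_0 = 0x1E3C
clock 1: out=0, reg = 0x0F1E
clock 2: out=0, reg = 0x878F
clock 3: out=1, reg = 0x43C7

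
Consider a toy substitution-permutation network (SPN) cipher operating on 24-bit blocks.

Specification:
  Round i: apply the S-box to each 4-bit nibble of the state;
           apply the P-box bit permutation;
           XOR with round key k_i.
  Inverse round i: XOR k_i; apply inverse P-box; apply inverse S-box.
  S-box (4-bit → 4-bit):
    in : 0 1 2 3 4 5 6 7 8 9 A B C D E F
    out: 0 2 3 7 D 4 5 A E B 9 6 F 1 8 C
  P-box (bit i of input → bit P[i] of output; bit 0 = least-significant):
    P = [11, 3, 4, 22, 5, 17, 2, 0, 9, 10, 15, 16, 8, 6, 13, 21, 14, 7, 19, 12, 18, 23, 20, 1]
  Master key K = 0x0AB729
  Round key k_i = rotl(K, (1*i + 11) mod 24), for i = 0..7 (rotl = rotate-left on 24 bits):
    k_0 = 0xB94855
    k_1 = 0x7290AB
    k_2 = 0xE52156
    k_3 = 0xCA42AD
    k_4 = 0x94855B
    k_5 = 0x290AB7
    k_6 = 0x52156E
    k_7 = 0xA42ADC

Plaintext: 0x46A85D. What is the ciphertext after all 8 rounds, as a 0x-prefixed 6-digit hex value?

s_0 = plaintext = 0x46A85D
s_1 = Round(s_0, k_0) = 0x848553
s_2 = Round(s_1, k_1) = 0xCA68F5
s_3 = Round(s_2, k_2) = 0x70D441
s_4 = Round(s_3, k_3) = 0x4BC182
s_5 = Round(s_4, k_4) = 0xAAA894
s_6 = Round(s_5, k_5) = 0x4ED784
s_7 = Round(s_6, k_6) = 0x050879
s_8 = Round(s_7, k_7) = 0xEFA6D5

0xEFA6D5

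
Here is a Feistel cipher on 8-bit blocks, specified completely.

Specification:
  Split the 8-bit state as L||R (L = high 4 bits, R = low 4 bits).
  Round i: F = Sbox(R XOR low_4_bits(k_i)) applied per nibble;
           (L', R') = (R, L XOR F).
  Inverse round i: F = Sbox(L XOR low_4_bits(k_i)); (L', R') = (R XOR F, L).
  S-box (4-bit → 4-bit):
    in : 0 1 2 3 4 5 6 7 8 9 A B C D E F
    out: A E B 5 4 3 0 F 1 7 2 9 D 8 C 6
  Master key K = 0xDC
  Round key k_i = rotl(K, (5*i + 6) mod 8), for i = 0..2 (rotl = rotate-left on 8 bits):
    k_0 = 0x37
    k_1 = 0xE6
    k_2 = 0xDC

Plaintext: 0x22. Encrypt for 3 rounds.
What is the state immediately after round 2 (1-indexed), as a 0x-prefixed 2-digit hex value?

0x1D

s_0 = plaintext = 0x22
s_1 = Round(s_0, k_0) = 0x21
s_2 = Round(s_1, k_1) = 0x1D
s_3 = Round(s_2, k_2) = 0xDF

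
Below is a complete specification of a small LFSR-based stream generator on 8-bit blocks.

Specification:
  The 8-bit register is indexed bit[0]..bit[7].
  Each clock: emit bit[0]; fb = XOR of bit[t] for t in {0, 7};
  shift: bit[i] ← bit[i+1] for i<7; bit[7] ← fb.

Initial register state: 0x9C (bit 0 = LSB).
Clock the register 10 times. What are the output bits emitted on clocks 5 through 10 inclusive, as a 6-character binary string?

100111

reg_0 = 0x9C
clock 1: out=0, reg = 0xCE
clock 2: out=0, reg = 0xE7
clock 3: out=1, reg = 0x73
clock 4: out=1, reg = 0xB9
clock 5: out=1, reg = 0x5C
clock 6: out=0, reg = 0x2E
clock 7: out=0, reg = 0x17
clock 8: out=1, reg = 0x8B
clock 9: out=1, reg = 0x45
clock 10: out=1, reg = 0xA2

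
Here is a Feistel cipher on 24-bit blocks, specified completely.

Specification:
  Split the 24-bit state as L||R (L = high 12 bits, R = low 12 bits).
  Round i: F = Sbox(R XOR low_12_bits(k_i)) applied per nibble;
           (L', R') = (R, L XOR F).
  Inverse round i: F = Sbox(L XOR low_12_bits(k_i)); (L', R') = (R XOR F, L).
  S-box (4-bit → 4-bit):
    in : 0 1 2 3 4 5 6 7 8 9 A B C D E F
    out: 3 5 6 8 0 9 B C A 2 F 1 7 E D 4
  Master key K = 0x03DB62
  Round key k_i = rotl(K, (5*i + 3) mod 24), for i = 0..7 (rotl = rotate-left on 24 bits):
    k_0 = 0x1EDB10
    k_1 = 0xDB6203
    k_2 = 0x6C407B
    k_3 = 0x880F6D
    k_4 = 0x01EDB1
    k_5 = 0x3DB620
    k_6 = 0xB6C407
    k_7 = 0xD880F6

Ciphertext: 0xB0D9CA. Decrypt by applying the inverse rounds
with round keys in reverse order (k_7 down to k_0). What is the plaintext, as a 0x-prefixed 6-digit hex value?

s_0 = ciphertext = 0xB0D9CA
s_1 = InvRound(s_0, k_7) = 0x88BB0D
s_2 = InvRound(s_1, k_6) = 0xCAA88B
s_3 = InvRound(s_2, k_5) = 0x724CAA
s_4 = InvRound(s_3, k_4) = 0x383724
s_5 = InvRound(s_4, k_3) = 0x0F9383
s_6 = InvRound(s_5, k_2) = 0x0250F9
s_7 = InvRound(s_6, k_1) = 0x692025
s_8 = InvRound(s_7, k_0) = 0xE83692

0xE83692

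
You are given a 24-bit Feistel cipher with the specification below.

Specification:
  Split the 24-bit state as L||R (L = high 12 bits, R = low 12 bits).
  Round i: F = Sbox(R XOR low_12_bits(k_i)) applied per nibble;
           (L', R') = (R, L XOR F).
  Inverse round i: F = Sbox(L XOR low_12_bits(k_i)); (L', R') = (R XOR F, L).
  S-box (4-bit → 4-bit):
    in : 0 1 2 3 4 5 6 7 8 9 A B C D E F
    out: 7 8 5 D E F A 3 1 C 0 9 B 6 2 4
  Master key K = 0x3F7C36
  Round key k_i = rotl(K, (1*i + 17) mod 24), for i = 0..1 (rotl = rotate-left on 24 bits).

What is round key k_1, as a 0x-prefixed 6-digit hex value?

K = 0x3F7C36
k_0 = rotl(K, (1*0+17) mod 24) = rotl(K, 17) = 0x6C7EF8
k_1 = rotl(K, (1*1+17) mod 24) = rotl(K, 18) = 0xD8FDF0

0xD8FDF0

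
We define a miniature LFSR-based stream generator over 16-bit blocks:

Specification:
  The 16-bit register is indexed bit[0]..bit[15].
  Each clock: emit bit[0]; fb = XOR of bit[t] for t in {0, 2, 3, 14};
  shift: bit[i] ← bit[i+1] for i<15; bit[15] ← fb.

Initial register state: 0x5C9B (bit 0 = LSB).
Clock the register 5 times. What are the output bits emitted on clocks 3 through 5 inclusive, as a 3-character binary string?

reg_0 = 0x5C9B
clock 1: out=1, reg = 0xAE4D
clock 2: out=1, reg = 0xD726
clock 3: out=0, reg = 0x6B93
clock 4: out=1, reg = 0x35C9
clock 5: out=1, reg = 0x1AE4

011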